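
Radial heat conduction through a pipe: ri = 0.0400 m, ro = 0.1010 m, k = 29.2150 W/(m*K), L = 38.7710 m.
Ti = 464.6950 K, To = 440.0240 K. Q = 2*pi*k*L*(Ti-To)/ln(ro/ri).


dT = 24.6710 K
ln(ro/ri) = 0.9262
Q = 2*pi*29.2150*38.7710*24.6710 / 0.9262 = 189563.8343 W

189563.8343 W


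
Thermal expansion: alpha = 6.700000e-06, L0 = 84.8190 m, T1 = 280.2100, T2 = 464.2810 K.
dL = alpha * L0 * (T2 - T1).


dT = 184.0710 K
dL = 6.700000e-06 * 84.8190 * 184.0710 = 0.104605 m
L_final = 84.923605 m

dL = 0.104605 m


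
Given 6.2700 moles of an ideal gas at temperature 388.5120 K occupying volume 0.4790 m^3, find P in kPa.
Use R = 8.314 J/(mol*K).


P = nRT/V = 6.2700 * 8.314 * 388.5120 / 0.4790
= 20252.6566 / 0.4790 = 42281.1202 Pa = 42.2811 kPa

42.2811 kPa


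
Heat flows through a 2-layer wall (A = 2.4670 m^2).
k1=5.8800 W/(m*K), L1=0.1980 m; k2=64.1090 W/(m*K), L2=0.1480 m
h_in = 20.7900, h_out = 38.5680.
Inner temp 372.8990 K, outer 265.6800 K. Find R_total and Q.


R_conv_in = 1/(20.7900*2.4670) = 0.0195
R_1 = 0.1980/(5.8800*2.4670) = 0.0136
R_2 = 0.1480/(64.1090*2.4670) = 0.0009
R_conv_out = 1/(38.5680*2.4670) = 0.0105
R_total = 0.0446 K/W
Q = 107.2190 / 0.0446 = 2404.4043 W

R_total = 0.0446 K/W, Q = 2404.4043 W


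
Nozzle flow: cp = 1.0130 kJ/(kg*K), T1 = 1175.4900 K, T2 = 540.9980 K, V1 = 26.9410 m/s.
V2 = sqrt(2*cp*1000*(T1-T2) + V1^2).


dT = 634.4920 K
2*cp*1000*dT = 1285480.7920
V1^2 = 725.8175
V2 = sqrt(1286206.6095) = 1134.1105 m/s

1134.1105 m/s


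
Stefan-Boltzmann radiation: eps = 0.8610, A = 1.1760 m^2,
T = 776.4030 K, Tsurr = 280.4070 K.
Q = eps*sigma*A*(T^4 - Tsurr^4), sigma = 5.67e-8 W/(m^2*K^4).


T^4 = 3.6337e+11
Tsurr^4 = 6.1824e+09
Q = 0.8610 * 5.67e-8 * 1.1760 * 3.5719e+11 = 20506.4121 W

20506.4121 W


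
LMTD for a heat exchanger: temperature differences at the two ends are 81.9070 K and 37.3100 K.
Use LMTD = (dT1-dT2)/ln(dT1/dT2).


dT1/dT2 = 2.1953
ln(dT1/dT2) = 0.7863
LMTD = 44.5970 / 0.7863 = 56.7159 K

56.7159 K


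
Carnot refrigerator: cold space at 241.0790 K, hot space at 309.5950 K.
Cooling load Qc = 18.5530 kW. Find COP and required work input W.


COP = 241.0790 / 68.5160 = 3.5186
W = 18.5530 / 3.5186 = 5.2729 kW

COP = 3.5186, W = 5.2729 kW


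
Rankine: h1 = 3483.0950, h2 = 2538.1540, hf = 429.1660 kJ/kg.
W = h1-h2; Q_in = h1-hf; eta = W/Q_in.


W = 944.9410 kJ/kg
Q_in = 3053.9290 kJ/kg
eta = 0.3094 = 30.9418%

eta = 30.9418%


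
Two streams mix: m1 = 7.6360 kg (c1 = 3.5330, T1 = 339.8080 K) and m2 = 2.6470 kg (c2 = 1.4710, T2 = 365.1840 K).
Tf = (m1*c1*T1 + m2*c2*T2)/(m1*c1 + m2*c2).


num = 10589.2666
den = 30.8717
Tf = 343.0086 K

343.0086 K


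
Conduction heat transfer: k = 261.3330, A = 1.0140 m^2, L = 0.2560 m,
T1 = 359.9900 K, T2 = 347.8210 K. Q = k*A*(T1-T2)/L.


dT = 12.1690 K
Q = 261.3330 * 1.0140 * 12.1690 / 0.2560 = 12596.4201 W

12596.4201 W


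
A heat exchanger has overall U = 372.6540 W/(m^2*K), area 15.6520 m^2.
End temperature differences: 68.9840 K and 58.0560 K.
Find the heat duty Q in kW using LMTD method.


LMTD = 63.3630 K
Q = 372.6540 * 15.6520 * 63.3630 = 369582.5716 W = 369.5826 kW

369.5826 kW


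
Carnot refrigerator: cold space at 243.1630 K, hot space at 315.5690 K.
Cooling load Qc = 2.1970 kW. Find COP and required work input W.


COP = 243.1630 / 72.4060 = 3.3583
W = 2.1970 / 3.3583 = 0.6542 kW

COP = 3.3583, W = 0.6542 kW


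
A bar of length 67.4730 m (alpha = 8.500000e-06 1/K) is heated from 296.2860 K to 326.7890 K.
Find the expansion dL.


dT = 30.5030 K
dL = 8.500000e-06 * 67.4730 * 30.5030 = 0.017494 m
L_final = 67.490494 m

dL = 0.017494 m


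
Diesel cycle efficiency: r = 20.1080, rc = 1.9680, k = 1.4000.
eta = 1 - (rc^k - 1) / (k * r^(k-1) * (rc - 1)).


r^(k-1) = 3.3216
rc^k = 2.5801
eta = 0.6490 = 64.8980%

64.8980%


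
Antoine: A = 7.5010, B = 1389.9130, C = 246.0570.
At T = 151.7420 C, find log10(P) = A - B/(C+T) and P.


C+T = 397.7990
B/(C+T) = 3.4940
log10(P) = 7.5010 - 3.4940 = 4.0070
P = 10^4.0070 = 10162.2932 mmHg

10162.2932 mmHg


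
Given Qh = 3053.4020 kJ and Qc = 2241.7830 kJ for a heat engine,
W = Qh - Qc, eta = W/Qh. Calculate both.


W = 3053.4020 - 2241.7830 = 811.6190 kJ
eta = 811.6190 / 3053.4020 = 0.2658 = 26.5808%

W = 811.6190 kJ, eta = 26.5808%


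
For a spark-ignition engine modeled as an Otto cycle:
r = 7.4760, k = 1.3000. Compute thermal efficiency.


r^(k-1) = 1.8285
eta = 1 - 1/1.8285 = 0.4531 = 45.3111%

45.3111%


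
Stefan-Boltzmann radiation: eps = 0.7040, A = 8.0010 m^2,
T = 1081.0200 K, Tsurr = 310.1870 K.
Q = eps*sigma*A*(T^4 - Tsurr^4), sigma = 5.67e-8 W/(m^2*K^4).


T^4 = 1.3656e+12
Tsurr^4 = 9.2575e+09
Q = 0.7040 * 5.67e-8 * 8.0010 * 1.3564e+12 = 433192.4110 W

433192.4110 W


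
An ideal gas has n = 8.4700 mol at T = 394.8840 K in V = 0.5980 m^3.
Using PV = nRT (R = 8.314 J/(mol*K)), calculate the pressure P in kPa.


P = nRT/V = 8.4700 * 8.314 * 394.8840 / 0.5980
= 27807.5654 / 0.5980 = 46500.9455 Pa = 46.5009 kPa

46.5009 kPa


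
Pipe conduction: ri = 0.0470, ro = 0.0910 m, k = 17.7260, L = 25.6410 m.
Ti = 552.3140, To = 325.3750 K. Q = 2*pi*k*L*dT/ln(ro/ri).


dT = 226.9390 K
ln(ro/ri) = 0.6607
Q = 2*pi*17.7260*25.6410*226.9390 / 0.6607 = 980895.1265 W

980895.1265 W


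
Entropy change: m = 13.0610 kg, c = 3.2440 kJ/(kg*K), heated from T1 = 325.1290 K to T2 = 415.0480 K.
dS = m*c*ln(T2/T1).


T2/T1 = 1.2766
ln(T2/T1) = 0.2442
dS = 13.0610 * 3.2440 * 0.2442 = 10.3455 kJ/K

10.3455 kJ/K


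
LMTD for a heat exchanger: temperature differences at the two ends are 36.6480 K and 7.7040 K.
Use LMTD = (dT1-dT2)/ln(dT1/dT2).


dT1/dT2 = 4.7570
ln(dT1/dT2) = 1.5596
LMTD = 28.9440 / 1.5596 = 18.5584 K

18.5584 K


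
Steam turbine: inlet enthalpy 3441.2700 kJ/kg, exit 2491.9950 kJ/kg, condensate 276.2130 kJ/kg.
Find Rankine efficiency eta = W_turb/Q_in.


W = 949.2750 kJ/kg
Q_in = 3165.0570 kJ/kg
eta = 0.2999 = 29.9924%

eta = 29.9924%


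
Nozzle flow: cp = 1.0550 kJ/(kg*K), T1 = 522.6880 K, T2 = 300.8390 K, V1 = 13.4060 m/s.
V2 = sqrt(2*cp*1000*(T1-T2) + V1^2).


dT = 221.8490 K
2*cp*1000*dT = 468101.3900
V1^2 = 179.7208
V2 = sqrt(468281.1108) = 684.3107 m/s

684.3107 m/s


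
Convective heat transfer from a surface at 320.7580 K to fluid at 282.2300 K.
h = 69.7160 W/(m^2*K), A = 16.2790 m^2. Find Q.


dT = 38.5280 K
Q = 69.7160 * 16.2790 * 38.5280 = 43725.6878 W

43725.6878 W


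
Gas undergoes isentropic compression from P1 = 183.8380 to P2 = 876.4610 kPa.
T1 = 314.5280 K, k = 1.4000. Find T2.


(k-1)/k = 0.2857
(P2/P1)^exp = 1.5624
T2 = 314.5280 * 1.5624 = 491.4265 K

491.4265 K


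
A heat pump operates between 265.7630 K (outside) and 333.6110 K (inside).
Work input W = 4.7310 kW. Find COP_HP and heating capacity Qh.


COP = 333.6110 / 67.8480 = 4.9170
Qh = 4.9170 * 4.7310 = 23.2625 kW

COP = 4.9170, Qh = 23.2625 kW


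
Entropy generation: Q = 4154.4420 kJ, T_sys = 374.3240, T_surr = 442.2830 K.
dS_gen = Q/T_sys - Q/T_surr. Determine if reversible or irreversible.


dS_sys = 4154.4420/374.3240 = 11.0985 kJ/K
dS_surr = -4154.4420/442.2830 = -9.3932 kJ/K
dS_gen = 11.0985 - 9.3932 = 1.7053 kJ/K (irreversible)

dS_gen = 1.7053 kJ/K, irreversible


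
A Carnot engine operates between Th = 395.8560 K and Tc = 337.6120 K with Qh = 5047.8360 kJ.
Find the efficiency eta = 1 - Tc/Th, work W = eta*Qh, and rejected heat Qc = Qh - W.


eta = 1 - 337.6120/395.8560 = 0.1471
W = 0.1471 * 5047.8360 = 742.7099 kJ
Qc = 5047.8360 - 742.7099 = 4305.1261 kJ

eta = 14.7134%, W = 742.7099 kJ, Qc = 4305.1261 kJ


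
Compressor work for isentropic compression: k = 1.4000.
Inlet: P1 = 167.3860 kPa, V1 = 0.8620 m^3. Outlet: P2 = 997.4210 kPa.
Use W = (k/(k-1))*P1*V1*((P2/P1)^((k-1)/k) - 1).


(k-1)/k = 0.2857
(P2/P1)^exp = 1.6652
W = 3.5000 * 167.3860 * 0.8620 * (1.6652 - 1) = 335.9433 kJ

335.9433 kJ


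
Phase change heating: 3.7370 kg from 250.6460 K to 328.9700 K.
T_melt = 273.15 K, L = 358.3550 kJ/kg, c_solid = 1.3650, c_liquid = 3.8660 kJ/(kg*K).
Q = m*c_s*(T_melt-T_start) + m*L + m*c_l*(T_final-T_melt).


Q1 (sensible, solid) = 3.7370 * 1.3650 * 22.5040 = 114.7930 kJ
Q2 (latent) = 3.7370 * 358.3550 = 1339.1726 kJ
Q3 (sensible, liquid) = 3.7370 * 3.8660 * 55.8200 = 806.4450 kJ
Q_total = 2260.4107 kJ

2260.4107 kJ


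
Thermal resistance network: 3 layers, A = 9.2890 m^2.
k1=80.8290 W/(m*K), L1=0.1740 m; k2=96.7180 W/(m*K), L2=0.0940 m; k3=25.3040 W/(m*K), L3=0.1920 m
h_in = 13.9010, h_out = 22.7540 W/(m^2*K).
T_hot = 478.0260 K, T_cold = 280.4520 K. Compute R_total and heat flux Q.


R_conv_in = 1/(13.9010*9.2890) = 0.0077
R_1 = 0.1740/(80.8290*9.2890) = 0.0002
R_2 = 0.0940/(96.7180*9.2890) = 0.0001
R_3 = 0.1920/(25.3040*9.2890) = 0.0008
R_conv_out = 1/(22.7540*9.2890) = 0.0047
R_total = 0.0136 K/W
Q = 197.5740 / 0.0136 = 14496.8023 W

R_total = 0.0136 K/W, Q = 14496.8023 W


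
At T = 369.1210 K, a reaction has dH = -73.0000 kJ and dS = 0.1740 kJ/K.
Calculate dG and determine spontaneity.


T*dS = 369.1210 * 0.1740 = 64.2271 kJ
dG = -73.0000 - 64.2271 = -137.2271 kJ (spontaneous)

dG = -137.2271 kJ, spontaneous


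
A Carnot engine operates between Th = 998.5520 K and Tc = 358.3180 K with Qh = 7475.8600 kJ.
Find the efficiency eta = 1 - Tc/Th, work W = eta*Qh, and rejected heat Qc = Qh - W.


eta = 1 - 358.3180/998.5520 = 0.6412
W = 0.6412 * 7475.8600 = 4793.2404 kJ
Qc = 7475.8600 - 4793.2404 = 2682.6196 kJ

eta = 64.1162%, W = 4793.2404 kJ, Qc = 2682.6196 kJ


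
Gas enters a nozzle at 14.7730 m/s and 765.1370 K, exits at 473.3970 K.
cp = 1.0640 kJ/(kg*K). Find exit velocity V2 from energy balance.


dT = 291.7400 K
2*cp*1000*dT = 620822.7200
V1^2 = 218.2415
V2 = sqrt(621040.9615) = 788.0615 m/s

788.0615 m/s


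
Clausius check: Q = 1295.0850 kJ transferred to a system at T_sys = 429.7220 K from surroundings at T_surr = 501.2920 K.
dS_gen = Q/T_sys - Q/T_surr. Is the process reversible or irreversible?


dS_sys = 1295.0850/429.7220 = 3.0138 kJ/K
dS_surr = -1295.0850/501.2920 = -2.5835 kJ/K
dS_gen = 3.0138 - 2.5835 = 0.4303 kJ/K (irreversible)

dS_gen = 0.4303 kJ/K, irreversible


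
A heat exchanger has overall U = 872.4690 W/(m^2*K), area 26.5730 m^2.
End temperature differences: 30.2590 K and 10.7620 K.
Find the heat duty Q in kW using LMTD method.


LMTD = 18.8601 K
Q = 872.4690 * 26.5730 * 18.8601 = 437253.7211 W = 437.2537 kW

437.2537 kW


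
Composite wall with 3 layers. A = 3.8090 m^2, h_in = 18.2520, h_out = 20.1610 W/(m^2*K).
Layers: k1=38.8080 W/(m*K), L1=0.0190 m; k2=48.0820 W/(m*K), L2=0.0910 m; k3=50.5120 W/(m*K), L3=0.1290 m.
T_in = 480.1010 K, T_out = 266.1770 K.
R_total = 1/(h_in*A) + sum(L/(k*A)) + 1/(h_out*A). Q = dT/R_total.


R_conv_in = 1/(18.2520*3.8090) = 0.0144
R_1 = 0.0190/(38.8080*3.8090) = 0.0001
R_2 = 0.0910/(48.0820*3.8090) = 0.0005
R_3 = 0.1290/(50.5120*3.8090) = 0.0007
R_conv_out = 1/(20.1610*3.8090) = 0.0130
R_total = 0.0287 K/W
Q = 213.9240 / 0.0287 = 7453.3228 W

R_total = 0.0287 K/W, Q = 7453.3228 W


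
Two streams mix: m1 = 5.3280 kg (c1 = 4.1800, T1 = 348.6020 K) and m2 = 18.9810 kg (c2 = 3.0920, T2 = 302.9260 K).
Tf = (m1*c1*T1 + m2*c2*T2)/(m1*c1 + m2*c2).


num = 25542.2294
den = 80.9603
Tf = 315.4908 K

315.4908 K


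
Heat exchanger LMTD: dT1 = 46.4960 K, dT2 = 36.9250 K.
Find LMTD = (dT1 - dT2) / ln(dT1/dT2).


dT1/dT2 = 1.2592
ln(dT1/dT2) = 0.2305
LMTD = 9.5710 / 0.2305 = 41.5268 K

41.5268 K


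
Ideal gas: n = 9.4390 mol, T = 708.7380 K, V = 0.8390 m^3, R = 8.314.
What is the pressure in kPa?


P = nRT/V = 9.4390 * 8.314 * 708.7380 / 0.8390
= 55618.8141 / 0.8390 = 66291.7928 Pa = 66.2918 kPa

66.2918 kPa


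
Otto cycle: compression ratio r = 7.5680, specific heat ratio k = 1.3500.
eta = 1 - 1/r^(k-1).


r^(k-1) = 2.0307
eta = 1 - 1/2.0307 = 0.5076 = 50.7556%

50.7556%


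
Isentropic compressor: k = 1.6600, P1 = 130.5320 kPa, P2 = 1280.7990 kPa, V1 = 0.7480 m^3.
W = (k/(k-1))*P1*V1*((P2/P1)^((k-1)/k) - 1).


(k-1)/k = 0.3976
(P2/P1)^exp = 2.4792
W = 2.5152 * 130.5320 * 0.7480 * (2.4792 - 1) = 363.2593 kJ

363.2593 kJ


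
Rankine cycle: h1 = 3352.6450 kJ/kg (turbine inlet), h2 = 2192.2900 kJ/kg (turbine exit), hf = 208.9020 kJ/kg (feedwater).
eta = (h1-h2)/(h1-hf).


W = 1160.3550 kJ/kg
Q_in = 3143.7430 kJ/kg
eta = 0.3691 = 36.9100%

eta = 36.9100%


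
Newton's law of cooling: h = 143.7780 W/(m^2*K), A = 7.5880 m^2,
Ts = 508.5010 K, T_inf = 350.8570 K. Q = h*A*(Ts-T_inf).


dT = 157.6440 K
Q = 143.7780 * 7.5880 * 157.6440 = 171987.6278 W

171987.6278 W


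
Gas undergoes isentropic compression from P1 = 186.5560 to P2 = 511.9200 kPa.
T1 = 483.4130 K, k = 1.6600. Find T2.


(k-1)/k = 0.3976
(P2/P1)^exp = 1.4938
T2 = 483.4130 * 1.4938 = 722.1362 K

722.1362 K


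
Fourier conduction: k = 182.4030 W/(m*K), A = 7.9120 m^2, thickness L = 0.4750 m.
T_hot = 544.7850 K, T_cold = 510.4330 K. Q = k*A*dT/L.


dT = 34.3520 K
Q = 182.4030 * 7.9120 * 34.3520 / 0.4750 = 104370.2378 W

104370.2378 W


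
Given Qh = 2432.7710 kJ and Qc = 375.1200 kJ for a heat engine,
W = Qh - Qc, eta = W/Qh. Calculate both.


W = 2432.7710 - 375.1200 = 2057.6510 kJ
eta = 2057.6510 / 2432.7710 = 0.8458 = 84.5805%

W = 2057.6510 kJ, eta = 84.5805%


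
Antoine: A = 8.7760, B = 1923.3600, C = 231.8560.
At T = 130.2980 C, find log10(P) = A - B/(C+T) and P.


C+T = 362.1540
B/(C+T) = 5.3109
log10(P) = 8.7760 - 5.3109 = 3.4651
P = 10^3.4651 = 2918.1671 mmHg

2918.1671 mmHg


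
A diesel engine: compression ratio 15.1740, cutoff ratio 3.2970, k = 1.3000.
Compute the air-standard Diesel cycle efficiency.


r^(k-1) = 2.2612
rc^k = 4.7158
eta = 0.4497 = 44.9678%

44.9678%


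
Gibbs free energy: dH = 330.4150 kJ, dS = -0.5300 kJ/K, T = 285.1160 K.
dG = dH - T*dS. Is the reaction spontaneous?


T*dS = 285.1160 * -0.5300 = -151.1115 kJ
dG = 330.4150 + 151.1115 = 481.5265 kJ (non-spontaneous)

dG = 481.5265 kJ, non-spontaneous


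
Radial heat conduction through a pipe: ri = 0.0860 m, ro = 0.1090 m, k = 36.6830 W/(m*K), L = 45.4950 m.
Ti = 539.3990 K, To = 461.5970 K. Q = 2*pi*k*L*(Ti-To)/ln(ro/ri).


dT = 77.8020 K
ln(ro/ri) = 0.2370
Q = 2*pi*36.6830*45.4950*77.8020 / 0.2370 = 3442307.9906 W

3442307.9906 W


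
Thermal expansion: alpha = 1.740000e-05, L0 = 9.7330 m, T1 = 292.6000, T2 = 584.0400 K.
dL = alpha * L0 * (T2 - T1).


dT = 291.4400 K
dL = 1.740000e-05 * 9.7330 * 291.4400 = 0.049357 m
L_final = 9.782357 m

dL = 0.049357 m


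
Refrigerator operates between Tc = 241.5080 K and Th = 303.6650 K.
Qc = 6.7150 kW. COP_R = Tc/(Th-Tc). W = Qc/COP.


COP = 241.5080 / 62.1570 = 3.8855
W = 6.7150 / 3.8855 = 1.7282 kW

COP = 3.8855, W = 1.7282 kW


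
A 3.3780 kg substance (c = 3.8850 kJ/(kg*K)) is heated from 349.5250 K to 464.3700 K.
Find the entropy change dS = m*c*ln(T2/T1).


T2/T1 = 1.3286
ln(T2/T1) = 0.2841
dS = 3.3780 * 3.8850 * 0.2841 = 3.7285 kJ/K

3.7285 kJ/K


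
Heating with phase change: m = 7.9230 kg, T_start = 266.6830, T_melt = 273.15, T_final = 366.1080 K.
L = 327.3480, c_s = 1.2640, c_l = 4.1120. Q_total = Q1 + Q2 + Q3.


Q1 (sensible, solid) = 7.9230 * 1.2640 * 6.4670 = 64.7649 kJ
Q2 (latent) = 7.9230 * 327.3480 = 2593.5782 kJ
Q3 (sensible, liquid) = 7.9230 * 4.1120 * 92.9580 = 3028.5136 kJ
Q_total = 5686.8567 kJ

5686.8567 kJ


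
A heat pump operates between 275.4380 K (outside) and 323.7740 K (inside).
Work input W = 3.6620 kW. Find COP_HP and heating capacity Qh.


COP = 323.7740 / 48.3360 = 6.6984
Qh = 6.6984 * 3.6620 = 24.5296 kW

COP = 6.6984, Qh = 24.5296 kW


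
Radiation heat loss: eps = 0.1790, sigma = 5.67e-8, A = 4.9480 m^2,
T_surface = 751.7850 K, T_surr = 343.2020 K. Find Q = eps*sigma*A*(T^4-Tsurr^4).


T^4 = 3.1943e+11
Tsurr^4 = 1.3874e+10
Q = 0.1790 * 5.67e-8 * 4.9480 * 3.0556e+11 = 15344.6004 W

15344.6004 W


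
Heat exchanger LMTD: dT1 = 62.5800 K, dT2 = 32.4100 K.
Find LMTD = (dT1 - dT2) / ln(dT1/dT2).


dT1/dT2 = 1.9309
ln(dT1/dT2) = 0.6580
LMTD = 30.1700 / 0.6580 = 45.8525 K

45.8525 K


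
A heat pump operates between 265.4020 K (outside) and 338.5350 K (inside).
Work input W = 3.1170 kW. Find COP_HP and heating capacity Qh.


COP = 338.5350 / 73.1330 = 4.6290
Qh = 4.6290 * 3.1170 = 14.4287 kW

COP = 4.6290, Qh = 14.4287 kW


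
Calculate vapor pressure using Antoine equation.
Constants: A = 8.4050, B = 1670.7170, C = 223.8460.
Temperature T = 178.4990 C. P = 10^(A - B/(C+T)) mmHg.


C+T = 402.3450
B/(C+T) = 4.1524
log10(P) = 8.4050 - 4.1524 = 4.2526
P = 10^4.2526 = 17887.5652 mmHg

17887.5652 mmHg


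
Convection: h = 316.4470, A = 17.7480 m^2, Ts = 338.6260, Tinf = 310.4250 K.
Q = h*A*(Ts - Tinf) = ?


dT = 28.2010 K
Q = 316.4470 * 17.7480 * 28.2010 = 158385.3145 W

158385.3145 W


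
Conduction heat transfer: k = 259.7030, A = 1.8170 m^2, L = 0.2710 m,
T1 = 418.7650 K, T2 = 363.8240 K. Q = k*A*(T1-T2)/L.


dT = 54.9410 K
Q = 259.7030 * 1.8170 * 54.9410 / 0.2710 = 95666.3408 W

95666.3408 W


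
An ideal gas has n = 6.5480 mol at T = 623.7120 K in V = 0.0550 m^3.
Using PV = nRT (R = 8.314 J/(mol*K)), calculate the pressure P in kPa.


P = nRT/V = 6.5480 * 8.314 * 623.7120 / 0.0550
= 33954.9262 / 0.0550 = 617362.2943 Pa = 617.3623 kPa

617.3623 kPa


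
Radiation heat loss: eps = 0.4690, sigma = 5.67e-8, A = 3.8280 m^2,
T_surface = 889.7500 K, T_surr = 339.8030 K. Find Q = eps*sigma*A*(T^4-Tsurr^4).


T^4 = 6.2672e+11
Tsurr^4 = 1.3332e+10
Q = 0.4690 * 5.67e-8 * 3.8280 * 6.1339e+11 = 62439.7579 W

62439.7579 W


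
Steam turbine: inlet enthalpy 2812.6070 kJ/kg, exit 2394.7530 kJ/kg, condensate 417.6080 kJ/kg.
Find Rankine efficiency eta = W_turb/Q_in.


W = 417.8540 kJ/kg
Q_in = 2394.9990 kJ/kg
eta = 0.1745 = 17.4469%

eta = 17.4469%


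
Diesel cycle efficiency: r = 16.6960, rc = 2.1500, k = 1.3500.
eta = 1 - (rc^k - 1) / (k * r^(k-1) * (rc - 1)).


r^(k-1) = 2.6786
rc^k = 2.8106
eta = 0.5646 = 56.4623%

56.4623%


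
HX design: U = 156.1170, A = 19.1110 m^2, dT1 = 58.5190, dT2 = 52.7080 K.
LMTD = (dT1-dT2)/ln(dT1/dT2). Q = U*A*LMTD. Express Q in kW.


LMTD = 55.5629 K
Q = 156.1170 * 19.1110 * 55.5629 = 165774.6942 W = 165.7747 kW

165.7747 kW


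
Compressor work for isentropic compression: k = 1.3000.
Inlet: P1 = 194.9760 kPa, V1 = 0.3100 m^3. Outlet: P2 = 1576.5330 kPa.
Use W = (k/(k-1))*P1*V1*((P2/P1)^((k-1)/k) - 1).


(k-1)/k = 0.2308
(P2/P1)^exp = 1.6198
W = 4.3333 * 194.9760 * 0.3100 * (1.6198 - 1) = 162.3492 kJ

162.3492 kJ


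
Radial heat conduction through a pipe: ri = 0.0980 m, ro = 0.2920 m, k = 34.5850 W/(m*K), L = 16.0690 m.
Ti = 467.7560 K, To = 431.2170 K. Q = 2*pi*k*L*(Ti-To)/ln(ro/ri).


dT = 36.5390 K
ln(ro/ri) = 1.0918
Q = 2*pi*34.5850*16.0690*36.5390 / 1.0918 = 116862.5899 W

116862.5899 W


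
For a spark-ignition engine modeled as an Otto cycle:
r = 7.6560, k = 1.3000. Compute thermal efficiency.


r^(k-1) = 1.8416
eta = 1 - 1/1.8416 = 0.4570 = 45.7001%

45.7001%


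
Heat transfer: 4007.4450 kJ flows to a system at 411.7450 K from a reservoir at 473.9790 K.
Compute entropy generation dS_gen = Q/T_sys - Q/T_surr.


dS_sys = 4007.4450/411.7450 = 9.7328 kJ/K
dS_surr = -4007.4450/473.9790 = -8.4549 kJ/K
dS_gen = 9.7328 - 8.4549 = 1.2779 kJ/K (irreversible)

dS_gen = 1.2779 kJ/K, irreversible


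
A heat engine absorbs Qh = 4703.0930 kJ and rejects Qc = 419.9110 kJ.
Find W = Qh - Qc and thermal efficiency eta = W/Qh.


W = 4703.0930 - 419.9110 = 4283.1820 kJ
eta = 4283.1820 / 4703.0930 = 0.9107 = 91.0716%

W = 4283.1820 kJ, eta = 91.0716%


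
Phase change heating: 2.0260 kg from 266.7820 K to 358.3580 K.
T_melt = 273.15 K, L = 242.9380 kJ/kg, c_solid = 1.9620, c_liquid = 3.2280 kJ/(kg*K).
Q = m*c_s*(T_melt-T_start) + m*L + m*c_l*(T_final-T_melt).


Q1 (sensible, solid) = 2.0260 * 1.9620 * 6.3680 = 25.3129 kJ
Q2 (latent) = 2.0260 * 242.9380 = 492.1924 kJ
Q3 (sensible, liquid) = 2.0260 * 3.2280 * 85.2080 = 557.2542 kJ
Q_total = 1074.7594 kJ

1074.7594 kJ


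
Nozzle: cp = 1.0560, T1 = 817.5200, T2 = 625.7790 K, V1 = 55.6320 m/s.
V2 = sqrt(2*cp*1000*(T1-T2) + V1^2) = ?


dT = 191.7410 K
2*cp*1000*dT = 404956.9920
V1^2 = 3094.9194
V2 = sqrt(408051.9114) = 638.7894 m/s

638.7894 m/s


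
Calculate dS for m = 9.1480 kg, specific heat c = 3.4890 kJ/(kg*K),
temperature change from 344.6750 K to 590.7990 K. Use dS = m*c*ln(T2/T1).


T2/T1 = 1.7141
ln(T2/T1) = 0.5389
dS = 9.1480 * 3.4890 * 0.5389 = 17.1994 kJ/K

17.1994 kJ/K


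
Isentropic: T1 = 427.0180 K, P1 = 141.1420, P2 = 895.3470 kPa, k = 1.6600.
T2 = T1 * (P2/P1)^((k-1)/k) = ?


(k-1)/k = 0.3976
(P2/P1)^exp = 2.0845
T2 = 427.0180 * 2.0845 = 890.1166 K

890.1166 K


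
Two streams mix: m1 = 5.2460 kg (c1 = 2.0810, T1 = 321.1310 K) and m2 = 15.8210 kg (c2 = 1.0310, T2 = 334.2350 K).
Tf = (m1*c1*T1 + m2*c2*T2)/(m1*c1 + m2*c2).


num = 8957.6212
den = 27.2284
Tf = 328.9811 K

328.9811 K


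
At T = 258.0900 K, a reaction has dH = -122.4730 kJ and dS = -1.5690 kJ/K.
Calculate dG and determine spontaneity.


T*dS = 258.0900 * -1.5690 = -404.9432 kJ
dG = -122.4730 + 404.9432 = 282.4702 kJ (non-spontaneous)

dG = 282.4702 kJ, non-spontaneous


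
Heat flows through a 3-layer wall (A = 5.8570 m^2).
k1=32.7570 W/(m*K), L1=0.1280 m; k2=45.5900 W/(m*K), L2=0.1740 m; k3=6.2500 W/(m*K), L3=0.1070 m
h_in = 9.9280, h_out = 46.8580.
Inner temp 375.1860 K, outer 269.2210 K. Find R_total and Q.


R_conv_in = 1/(9.9280*5.8570) = 0.0172
R_1 = 0.1280/(32.7570*5.8570) = 0.0007
R_2 = 0.1740/(45.5900*5.8570) = 0.0007
R_3 = 0.1070/(6.2500*5.8570) = 0.0029
R_conv_out = 1/(46.8580*5.8570) = 0.0036
R_total = 0.0251 K/W
Q = 105.9650 / 0.0251 = 4224.5931 W

R_total = 0.0251 K/W, Q = 4224.5931 W


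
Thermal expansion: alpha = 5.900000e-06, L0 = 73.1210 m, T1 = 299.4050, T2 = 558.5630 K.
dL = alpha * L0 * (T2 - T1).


dT = 259.1580 K
dL = 5.900000e-06 * 73.1210 * 259.1580 = 0.111804 m
L_final = 73.232804 m

dL = 0.111804 m


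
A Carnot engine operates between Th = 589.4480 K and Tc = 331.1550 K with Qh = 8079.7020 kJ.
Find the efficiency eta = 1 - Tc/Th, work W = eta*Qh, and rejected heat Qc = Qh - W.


eta = 1 - 331.1550/589.4480 = 0.4382
W = 0.4382 * 8079.7020 = 3540.4827 kJ
Qc = 8079.7020 - 3540.4827 = 4539.2193 kJ

eta = 43.8195%, W = 3540.4827 kJ, Qc = 4539.2193 kJ


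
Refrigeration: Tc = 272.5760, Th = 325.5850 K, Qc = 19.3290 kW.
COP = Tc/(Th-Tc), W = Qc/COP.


COP = 272.5760 / 53.0090 = 5.1421
W = 19.3290 / 5.1421 = 3.7590 kW

COP = 5.1421, W = 3.7590 kW


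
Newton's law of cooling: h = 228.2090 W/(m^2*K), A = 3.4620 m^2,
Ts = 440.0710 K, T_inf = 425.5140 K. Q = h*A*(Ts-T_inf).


dT = 14.5570 K
Q = 228.2090 * 3.4620 * 14.5570 = 11500.8970 W

11500.8970 W


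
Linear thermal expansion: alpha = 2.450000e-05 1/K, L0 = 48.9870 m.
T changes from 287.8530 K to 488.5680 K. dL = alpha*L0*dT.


dT = 200.7150 K
dL = 2.450000e-05 * 48.9870 * 200.7150 = 0.240894 m
L_final = 49.227894 m

dL = 0.240894 m


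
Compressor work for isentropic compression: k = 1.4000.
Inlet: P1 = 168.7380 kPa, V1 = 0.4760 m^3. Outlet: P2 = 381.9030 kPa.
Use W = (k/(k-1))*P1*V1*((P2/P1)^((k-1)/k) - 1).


(k-1)/k = 0.2857
(P2/P1)^exp = 1.2629
W = 3.5000 * 168.7380 * 0.4760 * (1.2629 - 1) = 73.8938 kJ

73.8938 kJ


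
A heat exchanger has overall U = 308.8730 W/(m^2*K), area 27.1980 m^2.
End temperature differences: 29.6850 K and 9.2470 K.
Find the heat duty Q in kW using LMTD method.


LMTD = 17.5232 K
Q = 308.8730 * 27.1980 * 17.5232 = 147207.2290 W = 147.2072 kW

147.2072 kW


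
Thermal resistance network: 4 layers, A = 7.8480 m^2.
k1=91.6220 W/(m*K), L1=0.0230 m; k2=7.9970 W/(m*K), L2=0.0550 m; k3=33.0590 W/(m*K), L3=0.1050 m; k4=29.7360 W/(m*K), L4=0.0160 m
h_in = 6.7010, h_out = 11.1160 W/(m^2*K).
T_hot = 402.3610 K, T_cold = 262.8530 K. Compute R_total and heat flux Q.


R_conv_in = 1/(6.7010*7.8480) = 0.0190
R_1 = 0.0230/(91.6220*7.8480) = 3.1987e-05
R_2 = 0.0550/(7.9970*7.8480) = 0.0009
R_3 = 0.1050/(33.0590*7.8480) = 0.0004
R_4 = 0.0160/(29.7360*7.8480) = 6.8561e-05
R_conv_out = 1/(11.1160*7.8480) = 0.0115
R_total = 0.0319 K/W
Q = 139.5080 / 0.0319 = 4378.8275 W

R_total = 0.0319 K/W, Q = 4378.8275 W


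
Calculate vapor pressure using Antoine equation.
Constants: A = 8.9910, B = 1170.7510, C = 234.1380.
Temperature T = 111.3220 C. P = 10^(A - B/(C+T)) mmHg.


C+T = 345.4600
B/(C+T) = 3.3890
log10(P) = 8.9910 - 3.3890 = 5.6020
P = 10^5.6020 = 399979.2459 mmHg

399979.2459 mmHg


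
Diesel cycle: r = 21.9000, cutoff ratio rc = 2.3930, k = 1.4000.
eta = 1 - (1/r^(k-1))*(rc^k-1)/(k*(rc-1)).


r^(k-1) = 3.4370
rc^k = 3.3925
eta = 0.6431 = 64.3060%

64.3060%


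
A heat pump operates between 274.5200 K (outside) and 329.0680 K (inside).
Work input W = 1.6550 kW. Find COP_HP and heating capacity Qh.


COP = 329.0680 / 54.5480 = 6.0326
Qh = 6.0326 * 1.6550 = 9.9840 kW

COP = 6.0326, Qh = 9.9840 kW


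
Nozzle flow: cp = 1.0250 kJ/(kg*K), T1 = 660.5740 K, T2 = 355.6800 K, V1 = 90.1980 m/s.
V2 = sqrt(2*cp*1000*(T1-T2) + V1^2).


dT = 304.8940 K
2*cp*1000*dT = 625032.7000
V1^2 = 8135.6792
V2 = sqrt(633168.3792) = 795.7188 m/s

795.7188 m/s


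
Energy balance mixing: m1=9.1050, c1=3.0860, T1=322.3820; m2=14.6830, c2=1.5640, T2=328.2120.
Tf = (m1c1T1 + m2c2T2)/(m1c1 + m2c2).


num = 16595.4291
den = 51.0622
Tf = 325.0039 K

325.0039 K


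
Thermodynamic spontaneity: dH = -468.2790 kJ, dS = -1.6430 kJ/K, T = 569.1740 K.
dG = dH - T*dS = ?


T*dS = 569.1740 * -1.6430 = -935.1529 kJ
dG = -468.2790 + 935.1529 = 466.8739 kJ (non-spontaneous)

dG = 466.8739 kJ, non-spontaneous


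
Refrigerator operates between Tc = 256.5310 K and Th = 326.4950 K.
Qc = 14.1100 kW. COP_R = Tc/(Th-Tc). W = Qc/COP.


COP = 256.5310 / 69.9640 = 3.6666
W = 14.1100 / 3.6666 = 3.8482 kW

COP = 3.6666, W = 3.8482 kW


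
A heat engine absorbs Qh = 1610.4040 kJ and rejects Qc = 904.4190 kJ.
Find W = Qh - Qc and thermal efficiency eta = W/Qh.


W = 1610.4040 - 904.4190 = 705.9850 kJ
eta = 705.9850 / 1610.4040 = 0.4384 = 43.8390%

W = 705.9850 kJ, eta = 43.8390%


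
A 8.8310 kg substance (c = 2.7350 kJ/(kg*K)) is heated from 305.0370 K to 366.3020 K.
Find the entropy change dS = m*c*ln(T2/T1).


T2/T1 = 1.2008
ln(T2/T1) = 0.1830
dS = 8.8310 * 2.7350 * 0.1830 = 4.4206 kJ/K

4.4206 kJ/K


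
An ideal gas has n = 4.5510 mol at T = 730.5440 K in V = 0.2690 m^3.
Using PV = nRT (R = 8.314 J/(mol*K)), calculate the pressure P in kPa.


P = nRT/V = 4.5510 * 8.314 * 730.5440 / 0.2690
= 27641.6036 / 0.2690 = 102756.8905 Pa = 102.7569 kPa

102.7569 kPa


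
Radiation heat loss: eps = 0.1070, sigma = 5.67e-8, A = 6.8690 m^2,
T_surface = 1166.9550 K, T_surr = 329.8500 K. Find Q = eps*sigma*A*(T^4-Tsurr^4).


T^4 = 1.8545e+12
Tsurr^4 = 1.1838e+10
Q = 0.1070 * 5.67e-8 * 6.8690 * 1.8426e+12 = 76788.4046 W

76788.4046 W


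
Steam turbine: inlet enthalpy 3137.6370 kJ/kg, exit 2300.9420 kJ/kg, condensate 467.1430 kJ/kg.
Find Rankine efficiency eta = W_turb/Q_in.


W = 836.6950 kJ/kg
Q_in = 2670.4940 kJ/kg
eta = 0.3133 = 31.3311%

eta = 31.3311%


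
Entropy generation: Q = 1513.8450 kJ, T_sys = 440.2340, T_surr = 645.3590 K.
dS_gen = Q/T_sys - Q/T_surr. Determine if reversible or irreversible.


dS_sys = 1513.8450/440.2340 = 3.4387 kJ/K
dS_surr = -1513.8450/645.3590 = -2.3457 kJ/K
dS_gen = 3.4387 - 2.3457 = 1.0930 kJ/K (irreversible)

dS_gen = 1.0930 kJ/K, irreversible


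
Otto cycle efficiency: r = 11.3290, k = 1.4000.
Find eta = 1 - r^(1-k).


r^(k-1) = 2.6404
eta = 1 - 1/2.6404 = 0.6213 = 62.1276%

62.1276%


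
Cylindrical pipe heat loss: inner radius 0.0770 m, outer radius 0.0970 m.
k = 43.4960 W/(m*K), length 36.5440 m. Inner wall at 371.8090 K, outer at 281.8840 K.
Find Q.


dT = 89.9250 K
ln(ro/ri) = 0.2309
Q = 2*pi*43.4960*36.5440*89.9250 / 0.2309 = 3889478.1215 W

3889478.1215 W


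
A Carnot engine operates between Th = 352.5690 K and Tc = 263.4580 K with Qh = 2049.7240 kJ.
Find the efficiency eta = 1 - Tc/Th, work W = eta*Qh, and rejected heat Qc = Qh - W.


eta = 1 - 263.4580/352.5690 = 0.2527
W = 0.2527 * 2049.7240 = 518.0630 kJ
Qc = 2049.7240 - 518.0630 = 1531.6610 kJ

eta = 25.2748%, W = 518.0630 kJ, Qc = 1531.6610 kJ


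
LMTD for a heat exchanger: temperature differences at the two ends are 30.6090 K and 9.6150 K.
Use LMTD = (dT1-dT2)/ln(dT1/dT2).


dT1/dT2 = 3.1835
ln(dT1/dT2) = 1.1580
LMTD = 20.9940 / 1.1580 = 18.1300 K

18.1300 K


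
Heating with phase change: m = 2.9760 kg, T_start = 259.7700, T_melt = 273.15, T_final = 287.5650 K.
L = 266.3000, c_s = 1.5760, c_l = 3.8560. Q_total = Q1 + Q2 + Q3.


Q1 (sensible, solid) = 2.9760 * 1.5760 * 13.3800 = 62.7546 kJ
Q2 (latent) = 2.9760 * 266.3000 = 792.5088 kJ
Q3 (sensible, liquid) = 2.9760 * 3.8560 * 14.4150 = 165.4187 kJ
Q_total = 1020.6821 kJ

1020.6821 kJ


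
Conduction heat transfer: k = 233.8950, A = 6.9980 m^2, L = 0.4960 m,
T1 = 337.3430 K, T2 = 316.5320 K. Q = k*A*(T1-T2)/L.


dT = 20.8110 K
Q = 233.8950 * 6.9980 * 20.8110 / 0.4960 = 68676.1829 W

68676.1829 W


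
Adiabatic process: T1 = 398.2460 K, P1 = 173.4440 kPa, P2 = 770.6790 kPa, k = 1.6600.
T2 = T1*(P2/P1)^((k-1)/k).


(k-1)/k = 0.3976
(P2/P1)^exp = 1.8094
T2 = 398.2460 * 1.8094 = 720.5703 K

720.5703 K


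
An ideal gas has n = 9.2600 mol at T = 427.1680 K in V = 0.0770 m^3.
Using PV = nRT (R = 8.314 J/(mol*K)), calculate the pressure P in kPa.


P = nRT/V = 9.2600 * 8.314 * 427.1680 / 0.0770
= 32886.6562 / 0.0770 = 427099.4312 Pa = 427.0994 kPa

427.0994 kPa


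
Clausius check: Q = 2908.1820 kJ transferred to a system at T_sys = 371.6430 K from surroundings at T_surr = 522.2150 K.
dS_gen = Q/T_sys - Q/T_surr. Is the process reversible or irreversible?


dS_sys = 2908.1820/371.6430 = 7.8252 kJ/K
dS_surr = -2908.1820/522.2150 = -5.5689 kJ/K
dS_gen = 7.8252 - 5.5689 = 2.2563 kJ/K (irreversible)

dS_gen = 2.2563 kJ/K, irreversible


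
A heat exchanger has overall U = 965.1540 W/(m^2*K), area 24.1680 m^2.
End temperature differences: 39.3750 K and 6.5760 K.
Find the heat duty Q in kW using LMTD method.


LMTD = 18.3265 K
Q = 965.1540 * 24.1680 * 18.3265 = 427480.8011 W = 427.4808 kW

427.4808 kW


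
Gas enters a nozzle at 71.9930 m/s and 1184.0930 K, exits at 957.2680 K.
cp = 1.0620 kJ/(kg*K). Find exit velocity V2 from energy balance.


dT = 226.8250 K
2*cp*1000*dT = 481776.3000
V1^2 = 5182.9920
V2 = sqrt(486959.2920) = 697.8247 m/s

697.8247 m/s


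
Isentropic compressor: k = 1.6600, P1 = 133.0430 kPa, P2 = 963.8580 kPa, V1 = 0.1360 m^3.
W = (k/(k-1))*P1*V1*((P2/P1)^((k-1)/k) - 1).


(k-1)/k = 0.3976
(P2/P1)^exp = 2.1975
W = 2.5152 * 133.0430 * 0.1360 * (2.1975 - 1) = 54.4984 kJ

54.4984 kJ


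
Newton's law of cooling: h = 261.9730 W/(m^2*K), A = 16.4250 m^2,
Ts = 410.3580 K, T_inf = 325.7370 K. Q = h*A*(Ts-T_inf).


dT = 84.6210 K
Q = 261.9730 * 16.4250 * 84.6210 = 364116.2531 W

364116.2531 W


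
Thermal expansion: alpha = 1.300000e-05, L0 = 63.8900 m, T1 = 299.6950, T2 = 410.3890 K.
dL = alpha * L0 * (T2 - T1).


dT = 110.6940 K
dL = 1.300000e-05 * 63.8900 * 110.6940 = 0.091939 m
L_final = 63.981939 m

dL = 0.091939 m


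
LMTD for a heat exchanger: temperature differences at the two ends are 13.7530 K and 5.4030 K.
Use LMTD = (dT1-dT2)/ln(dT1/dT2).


dT1/dT2 = 2.5454
ln(dT1/dT2) = 0.9343
LMTD = 8.3500 / 0.9343 = 8.9371 K

8.9371 K


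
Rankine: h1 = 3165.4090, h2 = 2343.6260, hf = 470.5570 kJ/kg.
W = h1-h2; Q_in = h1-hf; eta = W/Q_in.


W = 821.7830 kJ/kg
Q_in = 2694.8520 kJ/kg
eta = 0.3049 = 30.4946%

eta = 30.4946%


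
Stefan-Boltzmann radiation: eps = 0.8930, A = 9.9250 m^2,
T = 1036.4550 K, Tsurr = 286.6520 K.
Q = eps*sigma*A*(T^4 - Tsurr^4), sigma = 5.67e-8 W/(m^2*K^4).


T^4 = 1.1540e+12
Tsurr^4 = 6.7518e+09
Q = 0.8930 * 5.67e-8 * 9.9250 * 1.1472e+12 = 576525.3229 W

576525.3229 W


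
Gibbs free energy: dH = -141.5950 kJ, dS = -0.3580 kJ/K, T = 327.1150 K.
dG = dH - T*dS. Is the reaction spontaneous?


T*dS = 327.1150 * -0.3580 = -117.1072 kJ
dG = -141.5950 + 117.1072 = -24.4878 kJ (spontaneous)

dG = -24.4878 kJ, spontaneous


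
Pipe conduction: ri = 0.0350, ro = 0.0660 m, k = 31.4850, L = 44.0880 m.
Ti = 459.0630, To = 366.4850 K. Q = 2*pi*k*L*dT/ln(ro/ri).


dT = 92.5780 K
ln(ro/ri) = 0.6343
Q = 2*pi*31.4850*44.0880*92.5780 / 0.6343 = 1272953.3048 W

1272953.3048 W


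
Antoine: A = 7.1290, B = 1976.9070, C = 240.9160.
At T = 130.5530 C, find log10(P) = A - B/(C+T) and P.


C+T = 371.4690
B/(C+T) = 5.3219
log10(P) = 7.1290 - 5.3219 = 1.8071
P = 10^1.8071 = 64.1412 mmHg

64.1412 mmHg


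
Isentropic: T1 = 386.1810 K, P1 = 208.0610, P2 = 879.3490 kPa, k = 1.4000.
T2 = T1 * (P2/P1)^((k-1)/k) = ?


(k-1)/k = 0.2857
(P2/P1)^exp = 1.5096
T2 = 386.1810 * 1.5096 = 582.9612 K

582.9612 K


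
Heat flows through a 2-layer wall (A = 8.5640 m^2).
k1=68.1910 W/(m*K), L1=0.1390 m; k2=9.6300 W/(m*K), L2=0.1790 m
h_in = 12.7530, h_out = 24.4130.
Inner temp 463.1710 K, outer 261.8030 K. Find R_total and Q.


R_conv_in = 1/(12.7530*8.5640) = 0.0092
R_1 = 0.1390/(68.1910*8.5640) = 0.0002
R_2 = 0.1790/(9.6300*8.5640) = 0.0022
R_conv_out = 1/(24.4130*8.5640) = 0.0048
R_total = 0.0163 K/W
Q = 201.3680 / 0.0163 = 12317.8940 W

R_total = 0.0163 K/W, Q = 12317.8940 W


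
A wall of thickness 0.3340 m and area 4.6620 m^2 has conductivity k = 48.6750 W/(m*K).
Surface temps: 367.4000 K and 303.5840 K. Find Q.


dT = 63.8160 K
Q = 48.6750 * 4.6620 * 63.8160 / 0.3340 = 43357.2114 W

43357.2114 W


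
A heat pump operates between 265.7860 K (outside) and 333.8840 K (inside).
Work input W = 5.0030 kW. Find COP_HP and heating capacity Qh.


COP = 333.8840 / 68.0980 = 4.9030
Qh = 4.9030 * 5.0030 = 24.5297 kW

COP = 4.9030, Qh = 24.5297 kW


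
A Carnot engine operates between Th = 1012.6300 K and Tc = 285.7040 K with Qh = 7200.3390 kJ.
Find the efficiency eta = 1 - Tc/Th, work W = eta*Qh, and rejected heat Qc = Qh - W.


eta = 1 - 285.7040/1012.6300 = 0.7179
W = 0.7179 * 7200.3390 = 5168.8313 kJ
Qc = 7200.3390 - 5168.8313 = 2031.5077 kJ

eta = 71.7859%, W = 5168.8313 kJ, Qc = 2031.5077 kJ


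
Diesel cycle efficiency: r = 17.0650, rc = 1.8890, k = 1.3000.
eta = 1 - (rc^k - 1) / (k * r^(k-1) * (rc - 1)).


r^(k-1) = 2.3422
rc^k = 2.2861
eta = 0.5249 = 52.4874%

52.4874%


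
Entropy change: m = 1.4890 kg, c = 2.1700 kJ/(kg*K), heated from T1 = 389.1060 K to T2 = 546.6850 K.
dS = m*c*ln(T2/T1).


T2/T1 = 1.4050
ln(T2/T1) = 0.3400
dS = 1.4890 * 2.1700 * 0.3400 = 1.0987 kJ/K

1.0987 kJ/K


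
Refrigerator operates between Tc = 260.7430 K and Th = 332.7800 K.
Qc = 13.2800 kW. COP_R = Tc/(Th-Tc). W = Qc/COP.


COP = 260.7430 / 72.0370 = 3.6196
W = 13.2800 / 3.6196 = 3.6689 kW

COP = 3.6196, W = 3.6689 kW


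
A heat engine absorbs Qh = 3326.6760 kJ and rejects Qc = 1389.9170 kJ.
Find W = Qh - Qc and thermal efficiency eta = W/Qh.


W = 3326.6760 - 1389.9170 = 1936.7590 kJ
eta = 1936.7590 / 3326.6760 = 0.5822 = 58.2190%

W = 1936.7590 kJ, eta = 58.2190%


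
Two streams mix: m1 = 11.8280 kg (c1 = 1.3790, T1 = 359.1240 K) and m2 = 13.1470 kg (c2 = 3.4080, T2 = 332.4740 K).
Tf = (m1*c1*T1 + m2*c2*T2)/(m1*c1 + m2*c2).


num = 20754.0936
den = 61.1158
Tf = 339.5865 K

339.5865 K


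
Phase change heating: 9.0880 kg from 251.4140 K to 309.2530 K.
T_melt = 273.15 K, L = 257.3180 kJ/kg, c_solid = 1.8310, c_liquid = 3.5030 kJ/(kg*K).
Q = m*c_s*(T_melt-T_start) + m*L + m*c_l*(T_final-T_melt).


Q1 (sensible, solid) = 9.0880 * 1.8310 * 21.7360 = 361.6898 kJ
Q2 (latent) = 9.0880 * 257.3180 = 2338.5060 kJ
Q3 (sensible, liquid) = 9.0880 * 3.5030 * 36.1030 = 1149.3485 kJ
Q_total = 3849.5443 kJ

3849.5443 kJ


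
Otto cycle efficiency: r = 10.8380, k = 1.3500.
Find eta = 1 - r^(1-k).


r^(k-1) = 2.3027
eta = 1 - 1/2.3027 = 0.5657 = 56.5722%

56.5722%


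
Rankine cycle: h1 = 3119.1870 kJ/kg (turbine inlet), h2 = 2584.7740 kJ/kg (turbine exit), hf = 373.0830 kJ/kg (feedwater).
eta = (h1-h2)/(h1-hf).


W = 534.4130 kJ/kg
Q_in = 2746.1040 kJ/kg
eta = 0.1946 = 19.4608%

eta = 19.4608%


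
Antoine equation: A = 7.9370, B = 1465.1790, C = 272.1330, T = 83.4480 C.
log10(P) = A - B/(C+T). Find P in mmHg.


C+T = 355.5810
B/(C+T) = 4.1205
log10(P) = 7.9370 - 4.1205 = 3.8165
P = 10^3.8165 = 6553.5850 mmHg

6553.5850 mmHg


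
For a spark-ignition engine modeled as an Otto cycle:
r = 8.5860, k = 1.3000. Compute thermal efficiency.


r^(k-1) = 1.9061
eta = 1 - 1/1.9061 = 0.4754 = 47.5358%

47.5358%


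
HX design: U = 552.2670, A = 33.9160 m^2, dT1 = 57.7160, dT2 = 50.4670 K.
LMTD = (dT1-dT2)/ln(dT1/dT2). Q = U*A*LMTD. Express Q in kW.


LMTD = 54.0104 K
Q = 552.2670 * 33.9160 * 54.0104 = 1011652.8163 W = 1011.6528 kW

1011.6528 kW


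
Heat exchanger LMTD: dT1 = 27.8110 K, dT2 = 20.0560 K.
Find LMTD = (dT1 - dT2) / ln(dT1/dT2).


dT1/dT2 = 1.3867
ln(dT1/dT2) = 0.3269
LMTD = 7.7550 / 0.3269 = 23.7226 K

23.7226 K


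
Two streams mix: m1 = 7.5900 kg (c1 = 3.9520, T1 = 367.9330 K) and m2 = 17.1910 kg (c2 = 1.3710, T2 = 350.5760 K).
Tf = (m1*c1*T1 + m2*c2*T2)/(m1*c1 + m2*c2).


num = 19299.0775
den = 53.5645
Tf = 360.2958 K

360.2958 K


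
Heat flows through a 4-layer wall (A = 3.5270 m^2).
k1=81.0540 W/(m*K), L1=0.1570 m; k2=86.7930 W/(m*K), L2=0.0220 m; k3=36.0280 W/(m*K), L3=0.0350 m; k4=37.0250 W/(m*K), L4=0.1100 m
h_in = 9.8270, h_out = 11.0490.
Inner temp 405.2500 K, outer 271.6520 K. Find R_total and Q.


R_conv_in = 1/(9.8270*3.5270) = 0.0289
R_1 = 0.1570/(81.0540*3.5270) = 0.0005
R_2 = 0.0220/(86.7930*3.5270) = 7.1867e-05
R_3 = 0.0350/(36.0280*3.5270) = 0.0003
R_4 = 0.1100/(37.0250*3.5270) = 0.0008
R_conv_out = 1/(11.0490*3.5270) = 0.0257
R_total = 0.0563 K/W
Q = 133.5980 / 0.0563 = 2375.0094 W

R_total = 0.0563 K/W, Q = 2375.0094 W


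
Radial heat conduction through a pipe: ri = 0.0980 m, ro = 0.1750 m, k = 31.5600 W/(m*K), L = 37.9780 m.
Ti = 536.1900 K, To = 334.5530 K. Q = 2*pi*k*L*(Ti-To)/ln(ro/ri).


dT = 201.6370 K
ln(ro/ri) = 0.5798
Q = 2*pi*31.5600*37.9780*201.6370 / 0.5798 = 2618949.4494 W

2618949.4494 W


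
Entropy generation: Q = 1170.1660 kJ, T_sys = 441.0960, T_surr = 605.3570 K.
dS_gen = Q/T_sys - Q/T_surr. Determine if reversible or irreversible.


dS_sys = 1170.1660/441.0960 = 2.6529 kJ/K
dS_surr = -1170.1660/605.3570 = -1.9330 kJ/K
dS_gen = 2.6529 - 1.9330 = 0.7198 kJ/K (irreversible)

dS_gen = 0.7198 kJ/K, irreversible


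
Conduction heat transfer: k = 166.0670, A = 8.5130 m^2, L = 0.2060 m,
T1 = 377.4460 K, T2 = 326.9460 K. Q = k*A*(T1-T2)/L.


dT = 50.5000 K
Q = 166.0670 * 8.5130 * 50.5000 / 0.2060 = 346569.3337 W

346569.3337 W


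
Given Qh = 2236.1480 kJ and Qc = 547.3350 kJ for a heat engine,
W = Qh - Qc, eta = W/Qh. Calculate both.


W = 2236.1480 - 547.3350 = 1688.8130 kJ
eta = 1688.8130 / 2236.1480 = 0.7552 = 75.5233%

W = 1688.8130 kJ, eta = 75.5233%


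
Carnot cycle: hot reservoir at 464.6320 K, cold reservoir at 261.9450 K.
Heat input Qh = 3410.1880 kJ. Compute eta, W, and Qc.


eta = 1 - 261.9450/464.6320 = 0.4362
W = 0.4362 * 3410.1880 = 1487.6306 kJ
Qc = 3410.1880 - 1487.6306 = 1922.5574 kJ

eta = 43.6231%, W = 1487.6306 kJ, Qc = 1922.5574 kJ


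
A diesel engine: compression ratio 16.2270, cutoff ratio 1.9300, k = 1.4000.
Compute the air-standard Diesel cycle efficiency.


r^(k-1) = 3.0486
rc^k = 2.5106
eta = 0.6194 = 61.9418%

61.9418%


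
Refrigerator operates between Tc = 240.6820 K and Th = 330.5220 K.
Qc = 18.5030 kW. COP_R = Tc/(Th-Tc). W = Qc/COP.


COP = 240.6820 / 89.8400 = 2.6790
W = 18.5030 / 2.6790 = 6.9067 kW

COP = 2.6790, W = 6.9067 kW


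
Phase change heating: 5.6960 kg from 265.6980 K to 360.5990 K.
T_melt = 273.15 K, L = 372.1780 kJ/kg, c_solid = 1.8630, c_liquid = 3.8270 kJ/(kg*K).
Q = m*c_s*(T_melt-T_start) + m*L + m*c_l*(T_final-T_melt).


Q1 (sensible, solid) = 5.6960 * 1.8630 * 7.4520 = 79.0780 kJ
Q2 (latent) = 5.6960 * 372.1780 = 2119.9259 kJ
Q3 (sensible, liquid) = 5.6960 * 3.8270 * 87.4490 = 1906.2651 kJ
Q_total = 4105.2690 kJ

4105.2690 kJ
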